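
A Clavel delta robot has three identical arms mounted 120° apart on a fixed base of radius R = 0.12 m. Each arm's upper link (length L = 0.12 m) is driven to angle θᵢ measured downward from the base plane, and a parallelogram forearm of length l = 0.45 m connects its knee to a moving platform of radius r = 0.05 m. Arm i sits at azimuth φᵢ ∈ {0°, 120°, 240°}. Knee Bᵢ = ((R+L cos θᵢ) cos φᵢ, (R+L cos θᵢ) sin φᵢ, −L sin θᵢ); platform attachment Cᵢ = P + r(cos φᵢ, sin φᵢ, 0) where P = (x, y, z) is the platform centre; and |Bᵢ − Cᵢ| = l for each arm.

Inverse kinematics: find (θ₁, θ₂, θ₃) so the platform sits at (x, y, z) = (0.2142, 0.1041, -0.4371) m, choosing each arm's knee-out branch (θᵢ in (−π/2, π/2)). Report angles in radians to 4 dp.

rotate P by −φ1: (0.2142, 0.1041, -0.4371)
  A=-0.1442, B=-0.4371, C=(l²−L²−A²−y'²−z²)/(2L)=-0.1441
  γ=atan2(-0.4371,-0.1442)=-1.8895;  ψ=arccos(-0.3131)=1.8893;  θ1=γ+ψ≈-0.0002
φ2=120.0° → target in arm frame (-0.0169, -0.2376)
  A cos θ + B sin θ = C:  0.0869·cos θ + -0.4371·sin θ = -0.2789
  θ2 = atan2(B,A) + arccos(C/0.4457) = 0.8727
φ3=240.0° → target in arm frame (-0.1973, 0.1335)
  e−x'=0.2673;  (l²−L²−(e−x')²−y'²−z²)/2L = -0.3841
  √(A²+B²)=0.5123;  θ3 = -1.0220+2.4185 ≈ 1.3965

θ₁ = -0.0002, θ₂ = 0.8727, θ₃ = 1.3965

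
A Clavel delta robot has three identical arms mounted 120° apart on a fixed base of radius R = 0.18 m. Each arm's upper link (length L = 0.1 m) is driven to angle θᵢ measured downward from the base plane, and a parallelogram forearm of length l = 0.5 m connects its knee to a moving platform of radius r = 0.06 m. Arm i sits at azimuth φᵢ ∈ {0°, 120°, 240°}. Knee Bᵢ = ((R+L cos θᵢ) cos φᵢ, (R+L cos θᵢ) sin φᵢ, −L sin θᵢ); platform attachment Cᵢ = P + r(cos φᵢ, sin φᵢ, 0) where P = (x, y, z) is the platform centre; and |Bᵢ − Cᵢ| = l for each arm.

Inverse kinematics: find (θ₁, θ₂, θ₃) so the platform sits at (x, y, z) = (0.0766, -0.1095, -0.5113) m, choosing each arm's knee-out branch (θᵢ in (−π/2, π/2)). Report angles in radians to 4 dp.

θ₁ = 0.4358, θ₂ = 1.3085, θ₃ = 0.5234

arm 1 (φ=0.0°): x'=0.0766, y'=-0.1095
  e−x'=0.0434;  (l²−L²−(e−x')²−y'²−z²)/2L = -0.1765
  √(A²+B²)=0.5131;  θ1 = -1.4861+1.9219 ≈ 0.4358
φ2=120.0° → target in arm frame (-0.1331, -0.0116)
  e−x'=0.2531;  (l²−L²−(e−x')²−y'²−z²)/2L = -0.4282
  √(A²+B²)=0.5705;  θ2 = -1.1111+2.4196 ≈ 1.3085
φ3=240.0° → target in arm frame (0.0565, 0.1211)
  A=0.0635, B=-0.5113, C=(l²−L²−A²−y'²−z²)/(2L)=-0.2006
  γ=atan2(-0.5113,0.0635)=-1.4473;  ψ=arccos(-0.3893)=1.9707;  θ3=γ+ψ≈0.5234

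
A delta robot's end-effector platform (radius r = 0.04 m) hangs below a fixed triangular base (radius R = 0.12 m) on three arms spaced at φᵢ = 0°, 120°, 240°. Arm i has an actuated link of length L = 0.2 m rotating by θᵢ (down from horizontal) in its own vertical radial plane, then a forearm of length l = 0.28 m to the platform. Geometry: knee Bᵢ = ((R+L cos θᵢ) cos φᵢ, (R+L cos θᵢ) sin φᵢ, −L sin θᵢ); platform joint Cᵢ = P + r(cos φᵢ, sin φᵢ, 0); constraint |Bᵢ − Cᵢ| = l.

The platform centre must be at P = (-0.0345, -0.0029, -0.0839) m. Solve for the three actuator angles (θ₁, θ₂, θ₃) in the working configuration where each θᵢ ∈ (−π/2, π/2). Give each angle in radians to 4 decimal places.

θ₁ = 0.6113, θ₂ = -0.0005, θ₃ = -0.0871

φ1=0.0° → target in arm frame (-0.0345, -0.0029)
  A cos θ + B sin θ = C:  0.1145·cos θ + -0.0839·sin θ = 0.0456
  θ1 = atan2(B,A) + arccos(C/0.1419) = 0.6113
φ2=120.0° → target in arm frame (0.0147, 0.0313)
  A=0.0653, B=-0.0839, C=(l²−L²−A²−y'²−z²)/(2L)=0.0653
  θ2 = atan2(B,A) + arccos(C/0.1063) = -0.0005
rotate P by −φ3: (0.0198, -0.0284, -0.0839)
  A=0.0602, B=-0.0839, C=(l²−L²−A²−y'²−z²)/(2L)=0.0673
  √(A²+B²)=0.1033;  θ3 = -0.9481+0.8610 ≈ -0.0871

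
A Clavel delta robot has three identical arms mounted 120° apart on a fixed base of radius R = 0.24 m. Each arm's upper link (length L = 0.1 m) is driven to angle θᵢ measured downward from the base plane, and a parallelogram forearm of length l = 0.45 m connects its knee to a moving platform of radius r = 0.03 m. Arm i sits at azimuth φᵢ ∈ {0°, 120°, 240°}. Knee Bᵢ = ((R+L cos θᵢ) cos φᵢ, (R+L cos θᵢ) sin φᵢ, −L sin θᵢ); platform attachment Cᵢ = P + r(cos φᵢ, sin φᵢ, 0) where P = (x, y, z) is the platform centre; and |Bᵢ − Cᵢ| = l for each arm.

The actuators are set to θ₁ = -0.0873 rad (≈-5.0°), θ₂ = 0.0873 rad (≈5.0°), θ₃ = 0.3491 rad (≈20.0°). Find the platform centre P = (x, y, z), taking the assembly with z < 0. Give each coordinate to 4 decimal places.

(0.0234, 0.0186, -0.3380)

O1 = (0.3096·cos0.0°, 0.3096·sin0.0°, 0.0087) = (0.3096, 0.0000, 0.0087)
arm 2 at φ=120.0°: e+L cos θ2 = 0.3096;  O2 = (-0.1548, 0.2681, -0.0087)
arm 3 at φ=240.0°: e+L cos θ3 = 0.3040;  O3 = (-0.1520, -0.2632, -0.0342)
eliminate P² terms by subtracting sphere 1 from 2 and 3
plane₁₂: -0.9289x+0.5363y+-0.0349z = 0.0000
det = 0.9841;  x = 0.0013+-0.0654z,  y = 0.0022+-0.0483z
quadratic in z: (1.0066)z²+(0.0227)z+(-0.1074)=0, √Δ=0.6579 → z ∈ {-0.3380, 0.3155}; z = -0.3380 (taking z<0)
x = 0.0234, y = 0.0186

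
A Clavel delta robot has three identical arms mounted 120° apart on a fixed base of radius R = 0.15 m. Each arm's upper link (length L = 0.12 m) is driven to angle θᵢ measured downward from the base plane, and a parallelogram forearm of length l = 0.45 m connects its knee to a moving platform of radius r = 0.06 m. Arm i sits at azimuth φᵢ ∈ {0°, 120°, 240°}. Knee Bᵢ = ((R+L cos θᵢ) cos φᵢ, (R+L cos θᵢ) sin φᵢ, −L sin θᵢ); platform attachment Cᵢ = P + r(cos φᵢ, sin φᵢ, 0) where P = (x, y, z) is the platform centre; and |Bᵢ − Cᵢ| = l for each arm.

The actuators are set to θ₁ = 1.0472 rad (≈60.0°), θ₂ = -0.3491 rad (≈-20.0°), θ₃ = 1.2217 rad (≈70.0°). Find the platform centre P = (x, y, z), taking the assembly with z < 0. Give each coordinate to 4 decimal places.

(-0.0948, 0.2266, -0.4060)

O1 = (0.1500·cos0.0°, 0.1500·sin0.0°, -0.1039) = (0.1500, 0.0000, -0.1039)
φ2=120.0°: virtual centre (-0.1014, 0.1756, 0.0410), radius l
φ3=240.0°: virtual centre (-0.0655, -0.1135, -0.1128), radius l
subtract pairs → two planes through P
linear system: -0.5028x+0.3512y = 0.0095−0.2899z; -0.4310x+-0.2270y = -0.0034−-0.0177z
det = 0.2655;  x = -0.0036+0.2245z,  y = 0.0219+-0.5042z
sphere 1 gives Az²+Bz+C=0 with A=1.3046, B=0.1168, C=-0.1676;  B²−4AC=0.8884;  roots -0.4060, 0.3165;  negative root z = -0.4060
x = -0.0948, y = 0.2266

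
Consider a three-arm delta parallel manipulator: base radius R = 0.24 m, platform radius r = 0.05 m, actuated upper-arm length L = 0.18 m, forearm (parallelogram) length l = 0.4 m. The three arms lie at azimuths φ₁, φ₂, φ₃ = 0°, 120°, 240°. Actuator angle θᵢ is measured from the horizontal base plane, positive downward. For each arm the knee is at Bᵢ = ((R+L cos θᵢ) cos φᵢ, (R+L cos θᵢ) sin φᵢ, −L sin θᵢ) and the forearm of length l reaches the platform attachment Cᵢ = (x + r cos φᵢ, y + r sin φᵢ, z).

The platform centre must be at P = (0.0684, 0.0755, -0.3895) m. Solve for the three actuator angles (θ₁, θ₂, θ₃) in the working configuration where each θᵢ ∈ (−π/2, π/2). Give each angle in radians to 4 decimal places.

θ₁ = 0.6111, θ₂ = 0.7855, θ₃ = 1.3088

rotate P by −φ1: (0.0684, 0.0755, -0.3895)
  A cos θ + B sin θ = C:  0.1216·cos θ + -0.3895·sin θ = -0.1239
  √(A²+B²)=0.4080;  θ1 = -1.2682+1.8793 ≈ 0.6111
arm 2 (φ=120.0°): x'=0.0312, y'=-0.0970
  A cos θ + B sin θ = C:  0.1588·cos θ + -0.3895·sin θ = -0.1632
  θ2 = atan2(B,A) + arccos(C/0.4206) = 0.7855
rotate P by −φ3: (-0.0996, 0.0215, -0.3895)
  e−x'=0.2896;  (l²−L²−(e−x')²−y'²−z²)/2L = -0.3012
  √(A²+B²)=0.4854;  θ3 = -0.9315+2.2403 ≈ 1.3088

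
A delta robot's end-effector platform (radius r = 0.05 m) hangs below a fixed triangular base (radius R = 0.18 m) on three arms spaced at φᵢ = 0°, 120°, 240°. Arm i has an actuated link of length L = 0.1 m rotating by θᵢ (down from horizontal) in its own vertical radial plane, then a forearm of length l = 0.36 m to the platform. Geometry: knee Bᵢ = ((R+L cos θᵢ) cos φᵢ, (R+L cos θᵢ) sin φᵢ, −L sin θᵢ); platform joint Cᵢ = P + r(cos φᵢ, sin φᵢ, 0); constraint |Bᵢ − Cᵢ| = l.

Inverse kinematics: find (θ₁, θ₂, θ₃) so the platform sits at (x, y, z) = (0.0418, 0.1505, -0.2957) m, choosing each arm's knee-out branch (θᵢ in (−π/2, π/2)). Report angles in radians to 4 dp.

φ1=0.0° → target in arm frame (0.0418, 0.1505)
  A cos θ + B sin θ = C:  0.0882·cos θ + -0.2957·sin θ = 0.0087
  γ=atan2(-0.2957,0.0882)=-1.2809;  ψ=arccos(0.0281)=1.5427;  θ1=γ+ψ≈0.2618
rotate P by −φ2: (0.1094, -0.1114, -0.2957)
  e−x'=0.0206;  (l²−L²−(e−x')²−y'²−z²)/2L = 0.0966
  γ=atan2(-0.2957,0.0206)=-1.5014;  ψ=arccos(0.3259)=1.2389;  θ2=γ+ψ≈-0.2625
φ3=240.0° → target in arm frame (-0.1512, -0.0391)
  A=0.2812, B=-0.2957, C=(l²−L²−A²−y'²−z²)/(2L)=-0.2423
  √(A²+B²)=0.4081;  θ3 = -0.8105+2.2065 ≈ 1.3960

θ₁ = 0.2618, θ₂ = -0.2625, θ₃ = 1.3960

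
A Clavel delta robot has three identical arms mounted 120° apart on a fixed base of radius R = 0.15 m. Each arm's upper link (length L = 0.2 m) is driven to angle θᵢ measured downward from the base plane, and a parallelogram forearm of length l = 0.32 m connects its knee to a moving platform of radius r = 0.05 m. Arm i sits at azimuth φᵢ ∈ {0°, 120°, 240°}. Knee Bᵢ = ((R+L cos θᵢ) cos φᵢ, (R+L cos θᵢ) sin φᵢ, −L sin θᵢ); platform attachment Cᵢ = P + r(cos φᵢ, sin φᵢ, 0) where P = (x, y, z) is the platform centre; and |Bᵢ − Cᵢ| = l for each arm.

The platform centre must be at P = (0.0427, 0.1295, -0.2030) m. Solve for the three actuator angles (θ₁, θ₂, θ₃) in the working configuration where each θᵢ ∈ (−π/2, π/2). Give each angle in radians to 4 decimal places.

θ₁ = 0.2616, θ₂ = -0.0874, θ₃ = 1.1343

arm 1 (φ=0.0°): x'=0.0427, y'=0.1295
  A=0.0573, B=-0.2030, C=(l²−L²−A²−y'²−z²)/(2L)=0.0028
  θ1 = atan2(B,A) + arccos(C/0.2109) = 0.2616
φ2=120.0° → target in arm frame (0.0908, -0.1017)
  A cos θ + B sin θ = C:  0.0092·cos θ + -0.2030·sin θ = 0.0269
  √(A²+B²)=0.2032;  θ2 = -1.5255+1.4381 ≈ -0.0874
arm 3 (φ=240.0°): x'=-0.1335, y'=-0.0278
  A cos θ + B sin θ = C:  0.2335·cos θ + -0.2030·sin θ = -0.0853
  √(A²+B²)=0.3094;  θ3 = -0.7156+1.8500 ≈ 1.1343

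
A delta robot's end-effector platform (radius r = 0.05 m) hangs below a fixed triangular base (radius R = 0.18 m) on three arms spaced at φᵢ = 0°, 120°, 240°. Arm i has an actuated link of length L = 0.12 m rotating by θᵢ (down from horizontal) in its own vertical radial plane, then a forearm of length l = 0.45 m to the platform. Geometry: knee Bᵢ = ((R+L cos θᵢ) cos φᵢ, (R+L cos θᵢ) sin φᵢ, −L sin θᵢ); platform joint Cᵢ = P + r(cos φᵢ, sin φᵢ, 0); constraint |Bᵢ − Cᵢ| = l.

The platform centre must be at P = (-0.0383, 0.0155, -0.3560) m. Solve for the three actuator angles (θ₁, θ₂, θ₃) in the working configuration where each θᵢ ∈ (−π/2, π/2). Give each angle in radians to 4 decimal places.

θ₁ = 0.0872, θ₂ = -0.3495, θ₃ = -0.1750

φ1=0.0° → target in arm frame (-0.0383, 0.0155)
  A=0.1683, B=-0.3560, C=(l²−L²−A²−y'²−z²)/(2L)=0.1367
  γ=atan2(-0.3560,0.1683)=-1.1292;  ψ=arccos(0.3471)=1.2164;  θ1=γ+ψ≈0.0872
rotate P by −φ2: (0.0326, 0.0254, -0.3560)
  A=0.0974, B=-0.3560, C=(l²−L²−A²−y'²−z²)/(2L)=0.2134
  θ2 = atan2(B,A) + arccos(C/0.3691) = -0.3495
φ3=240.0° → target in arm frame (0.0057, -0.0409)
  A cos θ + B sin θ = C:  0.1243·cos θ + -0.3560·sin θ = 0.1844
  γ=atan2(-0.3560,0.1243)=-1.2349;  ψ=arccos(0.4889)=1.0599;  θ3=γ+ψ≈-0.1750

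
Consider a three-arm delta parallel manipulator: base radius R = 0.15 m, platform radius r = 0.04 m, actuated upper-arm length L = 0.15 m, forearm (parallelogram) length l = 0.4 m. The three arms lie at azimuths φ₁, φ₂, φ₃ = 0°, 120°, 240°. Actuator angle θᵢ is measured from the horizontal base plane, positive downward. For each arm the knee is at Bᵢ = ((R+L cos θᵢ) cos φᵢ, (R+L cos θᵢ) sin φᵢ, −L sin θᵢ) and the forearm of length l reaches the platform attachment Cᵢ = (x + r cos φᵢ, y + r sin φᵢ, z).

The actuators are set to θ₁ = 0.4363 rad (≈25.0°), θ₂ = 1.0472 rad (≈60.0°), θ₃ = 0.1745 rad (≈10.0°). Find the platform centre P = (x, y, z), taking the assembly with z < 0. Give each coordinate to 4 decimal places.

φ1=0.0°: virtual centre (0.2459, 0.0000, -0.0634), radius l
arm 2 at φ=120.0°: ρ2 = 0.1850;  centre 2 = (-0.0925, 0.1602, -0.1299)
φ3=240.0°: virtual centre (-0.1289, -0.2232, -0.0260), radius l
eliminate P² terms by subtracting sphere 1 from 2 and 3
plane₁₂: -0.6769x+0.3204y+-0.1330z = -0.0134
det = 0.5424;  x = 0.0095+-0.0654z,  y = -0.0218+0.2771z
into |P−centre ₁|² = l²: 1.0811z² + 0.1456z + -0.0996 = 0;  Δ = 0.4519;  z = -0.3783 or 0.2436 → z<0 root = -0.3783
x = 0.0342, y = -0.1266

(0.0342, -0.1266, -0.3783)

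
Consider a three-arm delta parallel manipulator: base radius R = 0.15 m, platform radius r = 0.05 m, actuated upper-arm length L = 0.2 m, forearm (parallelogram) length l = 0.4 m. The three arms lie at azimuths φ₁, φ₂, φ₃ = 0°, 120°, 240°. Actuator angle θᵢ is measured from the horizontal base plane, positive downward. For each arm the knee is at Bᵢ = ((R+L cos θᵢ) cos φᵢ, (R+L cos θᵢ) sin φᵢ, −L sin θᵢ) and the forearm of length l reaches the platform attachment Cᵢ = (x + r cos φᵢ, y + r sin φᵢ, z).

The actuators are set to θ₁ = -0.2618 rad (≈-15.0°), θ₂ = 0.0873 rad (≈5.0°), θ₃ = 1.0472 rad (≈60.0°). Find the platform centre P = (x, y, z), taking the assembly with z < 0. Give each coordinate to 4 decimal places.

(0.1243, 0.1392, -0.2831)

O1 = (0.2932·cos0.0°, 0.2932·sin0.0°, 0.0518) = (0.2932, 0.0000, 0.0518)
arm 2 at φ=120.0°: (R−r)+L cos θ2 = 0.2992;  O2 = (-0.1496, 0.2591, -0.0174)
φ3=240.0°: virtual centre (-0.1000, -0.1732, -0.1732), radius l
|O₂|²−|O₁|² = 0.0012;  |O₃|²−|O₁|² = -0.0186
plane₁₂: -0.8856x+0.5183y+-0.1384z = 0.0012
det = 0.7144;  x = 0.0129+-0.3936z,  y = 0.0244+-0.4054z
quadratic in z: (1.3193)z²+(0.0972)z+(-0.0782)=0, √Δ=0.6496 → z ∈ {-0.2831, 0.2094}; z = -0.2831 (taking z<0)
x = 0.1243, y = 0.1392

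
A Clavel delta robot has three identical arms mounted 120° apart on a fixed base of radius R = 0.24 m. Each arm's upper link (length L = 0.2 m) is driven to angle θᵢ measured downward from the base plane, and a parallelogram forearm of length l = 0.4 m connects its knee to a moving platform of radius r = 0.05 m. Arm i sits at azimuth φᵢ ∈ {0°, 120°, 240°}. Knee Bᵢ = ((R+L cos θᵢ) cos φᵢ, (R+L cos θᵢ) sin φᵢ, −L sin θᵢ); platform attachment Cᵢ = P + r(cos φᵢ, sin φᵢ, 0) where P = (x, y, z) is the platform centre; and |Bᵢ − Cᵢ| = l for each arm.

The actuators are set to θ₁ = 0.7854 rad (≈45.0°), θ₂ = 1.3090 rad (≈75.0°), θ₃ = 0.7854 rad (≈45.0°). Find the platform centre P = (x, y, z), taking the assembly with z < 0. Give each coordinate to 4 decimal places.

φ1=0.0°: virtual centre (0.3314, 0.0000, -0.1414), radius l
φ2=120.0°: virtual centre (-0.1209, 0.2094, -0.1932), radius l
φ3=240.0°: virtual centre (-0.1657, -0.2870, -0.1414), radius l
subtract pairs → two planes through P
linear system: -0.9046x+0.4187y = -0.0341−-0.1035z; -0.9943x+-0.5740y = 0.0000−0.0000z
det = 0.9356;  x = 0.0209+-0.0635z,  y = -0.0362+0.1100z
quadratic in z: (1.0161)z²+(0.3143)z+(-0.0423)=0, √Δ=0.5202 → z ∈ {-0.4106, 0.1013}; z = -0.4106 (taking z<0)
x = 0.0470, y = -0.0814

(0.0470, -0.0814, -0.4106)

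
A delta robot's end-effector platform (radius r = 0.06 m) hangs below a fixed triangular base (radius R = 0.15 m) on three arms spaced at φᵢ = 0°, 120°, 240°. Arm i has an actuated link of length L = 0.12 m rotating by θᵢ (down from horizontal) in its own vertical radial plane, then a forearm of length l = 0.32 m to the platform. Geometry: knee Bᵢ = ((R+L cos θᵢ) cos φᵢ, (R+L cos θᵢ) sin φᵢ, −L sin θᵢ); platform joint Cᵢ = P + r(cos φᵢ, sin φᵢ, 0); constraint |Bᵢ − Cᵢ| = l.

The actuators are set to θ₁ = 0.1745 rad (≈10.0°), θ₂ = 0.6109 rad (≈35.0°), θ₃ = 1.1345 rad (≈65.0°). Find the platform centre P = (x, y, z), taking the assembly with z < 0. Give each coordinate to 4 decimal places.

S1 = (0.2082·cos0.0°, 0.2082·sin0.0°, -0.0208) = (0.2082, 0.0000, -0.0208)
φ2=120.0°: virtual centre (-0.0941, 0.1631, -0.0688), radius l
arm 3 at φ=240.0°: e+L cos θ3 = 0.1407;  S3 = (-0.0704, -0.1219, -0.1088)
|S₂|²−|S₁|² = -0.0036;  |S₃|²−|S₁|² = -0.0121
plane₁₂: -0.6047x+0.3261y+-0.0960z = -0.0036
det = 0.3290;  x = 0.0147+-0.2454z,  y = 0.0163+-0.1606z
sphere 1 gives Az²+Bz+C=0 with A=1.0860, B=0.1314, C=-0.0643;  B²−4AC=0.2964;  roots -0.3112, 0.1902;  negative root z = -0.3112
x = 0.0910, y = 0.0662

(0.0910, 0.0662, -0.3112)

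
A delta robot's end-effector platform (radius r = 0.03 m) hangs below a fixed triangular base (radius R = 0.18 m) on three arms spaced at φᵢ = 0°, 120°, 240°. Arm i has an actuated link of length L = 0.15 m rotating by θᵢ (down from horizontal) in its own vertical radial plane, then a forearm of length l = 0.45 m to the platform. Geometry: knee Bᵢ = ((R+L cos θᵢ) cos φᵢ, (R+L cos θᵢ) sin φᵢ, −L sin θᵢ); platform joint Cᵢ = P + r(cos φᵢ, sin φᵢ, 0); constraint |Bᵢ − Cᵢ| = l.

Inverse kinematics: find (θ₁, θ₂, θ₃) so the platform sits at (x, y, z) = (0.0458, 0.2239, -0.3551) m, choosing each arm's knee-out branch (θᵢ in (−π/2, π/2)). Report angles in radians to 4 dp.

rotate P by −φ1: (0.0458, 0.2239, -0.3551)
  e−x'=0.1042;  (l²−L²−(e−x')²−y'²−z²)/2L = -0.0236
  θ1 = atan2(B,A) + arccos(C/0.3701) = 0.3493
arm 2 (φ=120.0°): x'=0.1710, y'=-0.1516
  A cos θ + B sin θ = C:  -0.0210·cos θ + -0.3551·sin θ = 0.1016
  θ2 = atan2(B,A) + arccos(C/0.3557) = -0.3487
φ3=240.0° → target in arm frame (-0.2168, -0.0723)
  A=0.3668, B=-0.3551, C=(l²−L²−A²−y'²−z²)/(2L)=-0.2862
  γ=atan2(-0.3551,0.3668)=-0.7692;  ψ=arccos(-0.5606)=2.1659;  θ3=γ+ψ≈1.3968

θ₁ = 0.3493, θ₂ = -0.3487, θ₃ = 1.3968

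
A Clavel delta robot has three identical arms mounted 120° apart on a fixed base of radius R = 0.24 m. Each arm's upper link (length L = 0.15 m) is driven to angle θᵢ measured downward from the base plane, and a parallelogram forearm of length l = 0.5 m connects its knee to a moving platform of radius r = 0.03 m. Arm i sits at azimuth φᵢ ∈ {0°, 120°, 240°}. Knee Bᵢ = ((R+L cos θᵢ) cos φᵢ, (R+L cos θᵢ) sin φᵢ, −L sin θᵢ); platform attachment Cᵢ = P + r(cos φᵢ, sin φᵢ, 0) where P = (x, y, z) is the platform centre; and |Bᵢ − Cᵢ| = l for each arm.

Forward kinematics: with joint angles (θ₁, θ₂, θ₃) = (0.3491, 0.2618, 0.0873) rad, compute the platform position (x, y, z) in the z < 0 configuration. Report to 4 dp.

(-0.0208, -0.0175, -0.3852)

S1 = (0.3510·cos0.0°, 0.3510·sin0.0°, -0.0513) = (0.3510, 0.0000, -0.0513)
arm 2 at φ=120.0°: e+L cos θ2 = 0.3549;  S2 = (-0.1774, 0.3073, -0.0388)
arm 3 at φ=240.0°: e+L cos θ3 = 0.3594;  S3 = (-0.1797, -0.3113, -0.0131)
|S₂|²−|S₁|² = 0.0017;  |S₃|²−|S₁|² = 0.0036
[-1.0568 0.6147 0.0250]·P = 0.0017;  [-1.0613 -0.6225 0.0765]·P = 0.0036
Cramer: x(z) = -0.0025+0.0477z;  y(z) = -0.0015+0.0414z
into |P−S₁|² = l²: 1.0040z² + 0.0688z + -0.1225 = 0;  Δ = 0.4966;  z = -0.3852 or 0.3167 → z<0 root = -0.3852
x = -0.0208, y = -0.0175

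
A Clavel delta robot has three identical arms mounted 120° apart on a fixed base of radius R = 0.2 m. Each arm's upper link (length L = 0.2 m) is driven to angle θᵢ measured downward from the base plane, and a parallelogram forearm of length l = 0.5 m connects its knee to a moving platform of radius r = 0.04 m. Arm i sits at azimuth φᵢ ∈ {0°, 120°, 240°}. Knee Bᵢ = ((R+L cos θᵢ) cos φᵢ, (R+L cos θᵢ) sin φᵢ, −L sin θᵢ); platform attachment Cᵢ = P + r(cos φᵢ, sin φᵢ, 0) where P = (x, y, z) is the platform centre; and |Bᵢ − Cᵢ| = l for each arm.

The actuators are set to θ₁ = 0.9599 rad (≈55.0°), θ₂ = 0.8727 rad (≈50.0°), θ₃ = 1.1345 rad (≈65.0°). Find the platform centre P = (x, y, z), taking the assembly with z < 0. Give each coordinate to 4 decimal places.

(0.0105, 0.0513, -0.5852)

φ1=0.0°: virtual centre (0.2747, 0.0000, -0.1638), radius l
φ2=120.0°: virtual centre (-0.1443, 0.2499, -0.1532), radius l
arm 3 at φ=240.0°: (R−r)+L cos θ3 = 0.2445;  S3 = (-0.1223, -0.2118, -0.1813)
subtract pairs → two planes through P
plane₁₂: -0.8380x+0.4998y+0.0212z = 0.0044
Cramer: x(z) = 0.0039-0.0112z;  y(z) = 0.0154-0.0613z
sphere 1 gives Az²+Bz+C=0 with A=1.0039, B=0.3318, C=-0.1496;  B²−4AC=0.7108;  roots -0.5852, 0.2546;  negative root z = -0.5852
x = 0.0105, y = 0.0513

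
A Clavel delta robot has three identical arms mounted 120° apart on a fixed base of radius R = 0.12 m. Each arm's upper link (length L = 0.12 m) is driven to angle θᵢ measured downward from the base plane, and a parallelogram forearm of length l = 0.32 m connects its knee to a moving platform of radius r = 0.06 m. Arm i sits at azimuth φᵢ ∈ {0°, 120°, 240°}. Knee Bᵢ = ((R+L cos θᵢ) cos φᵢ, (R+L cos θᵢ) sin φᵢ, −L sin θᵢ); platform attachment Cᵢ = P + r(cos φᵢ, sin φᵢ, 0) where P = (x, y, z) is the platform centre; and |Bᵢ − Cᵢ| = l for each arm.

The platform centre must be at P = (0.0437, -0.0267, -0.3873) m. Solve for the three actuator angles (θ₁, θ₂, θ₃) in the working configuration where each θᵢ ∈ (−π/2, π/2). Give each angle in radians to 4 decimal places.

θ₁ = 0.7857, θ₂ = 1.1349, θ₃ = 0.9601

arm 1 (φ=0.0°): x'=0.0437, y'=-0.0267
  A=0.0163, B=-0.3873, C=(l²−L²−A²−y'²−z²)/(2L)=-0.2624
  γ=atan2(-0.3873,0.0163)=-1.5287;  ψ=arccos(-0.6770)=2.3144;  θ1=γ+ψ≈0.7857
rotate P by −φ2: (-0.0450, -0.0245, -0.3873)
  e−x'=0.1050;  (l²−L²−(e−x')²−y'²−z²)/2L = -0.3068
  γ=atan2(-0.3873,0.1050)=-1.3061;  ψ=arccos(-0.7644)=2.4410;  θ2=γ+ψ≈1.1349
arm 3 (φ=240.0°): x'=0.0013, y'=0.0512
  e−x'=0.0587;  (l²−L²−(e−x')²−y'²−z²)/2L = -0.2836
  √(A²+B²)=0.3917;  θ3 = -1.4203+2.3805 ≈ 0.9601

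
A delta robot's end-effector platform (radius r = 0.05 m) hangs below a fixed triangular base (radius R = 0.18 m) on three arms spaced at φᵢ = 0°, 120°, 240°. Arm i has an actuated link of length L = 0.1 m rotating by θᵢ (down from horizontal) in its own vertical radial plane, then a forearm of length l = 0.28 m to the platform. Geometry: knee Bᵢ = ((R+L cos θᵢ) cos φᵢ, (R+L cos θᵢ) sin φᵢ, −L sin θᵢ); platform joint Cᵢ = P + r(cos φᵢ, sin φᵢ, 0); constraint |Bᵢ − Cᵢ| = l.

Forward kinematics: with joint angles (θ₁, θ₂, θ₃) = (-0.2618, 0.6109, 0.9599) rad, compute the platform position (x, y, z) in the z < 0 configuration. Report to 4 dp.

S1 = (0.2266·cos0.0°, 0.2266·sin0.0°, 0.0259) = (0.2266, 0.0000, 0.0259)
S2 = (0.2119·cos120.0°, 0.2119·sin120.0°, -0.0574) = (-0.1060, 0.1835, -0.0574)
arm 3 at φ=240.0°: (R−r)+L cos θ3 = 0.1874;  S3 = (-0.0937, -0.1623, -0.0819)
subtract pairs → two planes through P
[-0.6651 0.3670 -0.1665]·P = -0.0038;  [-0.6405 -0.3245 -0.2156]·P = -0.0102
det = 0.4509;  x = 0.0110+-0.2953z,  y = 0.0096+-0.0815z
sphere 1 gives Az²+Bz+C=0 with A=1.0938, B=0.0740, C=-0.0312;  B²−4AC=0.1419;  roots -0.2060, 0.1384;  negative root z = -0.2060
x = 0.0719, y = 0.0264

(0.0719, 0.0264, -0.2060)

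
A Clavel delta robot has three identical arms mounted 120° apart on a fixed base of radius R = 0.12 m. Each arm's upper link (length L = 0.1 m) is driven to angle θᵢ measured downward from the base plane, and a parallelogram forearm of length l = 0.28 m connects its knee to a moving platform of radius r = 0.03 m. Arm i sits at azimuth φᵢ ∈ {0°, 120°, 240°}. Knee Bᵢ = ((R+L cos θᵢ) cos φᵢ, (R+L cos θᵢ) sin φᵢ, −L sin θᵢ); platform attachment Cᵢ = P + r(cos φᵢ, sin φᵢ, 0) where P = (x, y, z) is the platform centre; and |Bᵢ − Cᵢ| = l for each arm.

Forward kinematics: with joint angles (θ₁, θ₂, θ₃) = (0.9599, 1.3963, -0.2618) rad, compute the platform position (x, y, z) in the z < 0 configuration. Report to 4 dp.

(-0.0283, -0.1437, -0.2459)

φ1=0.0°: virtual centre (0.1474, 0.0000, -0.0819), radius l
S2 = (0.1074·cos120.0°, 0.1074·sin120.0°, -0.0985) = (-0.0537, 0.0930, -0.0985)
S3 = (0.1866·cos240.0°, 0.1866·sin240.0°, 0.0259) = (-0.0933, -0.1616, 0.0259)
eliminate P² terms by subtracting sphere 1 from 2 and 3
[-0.4021 0.1860 -0.0331]·P = -0.0072;  [-0.4813 -0.3232 0.2156]·P = 0.0071
det = 0.2195;  x = 0.0046+0.1339z,  y = -0.0287+0.4677z
into |P−S₁|² = l²: 1.2367z² + 0.0987z + -0.0505 = 0;  Δ = 0.2595;  z = -0.2459 or 0.1660 → z<0 root = -0.2459
x = -0.0283, y = -0.1437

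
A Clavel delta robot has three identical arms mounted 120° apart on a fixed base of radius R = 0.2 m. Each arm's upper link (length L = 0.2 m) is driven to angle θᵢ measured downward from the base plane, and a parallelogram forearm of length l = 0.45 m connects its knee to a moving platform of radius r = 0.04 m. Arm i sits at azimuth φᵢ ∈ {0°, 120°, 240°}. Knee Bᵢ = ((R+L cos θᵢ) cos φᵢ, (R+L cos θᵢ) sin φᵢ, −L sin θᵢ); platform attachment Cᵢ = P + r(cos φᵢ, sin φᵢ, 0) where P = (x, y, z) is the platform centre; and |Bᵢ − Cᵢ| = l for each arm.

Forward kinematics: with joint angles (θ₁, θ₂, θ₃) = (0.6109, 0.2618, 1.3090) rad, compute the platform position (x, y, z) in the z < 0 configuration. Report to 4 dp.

(0.0442, 0.1744, -0.4212)

centre 1 = (0.3238·cos0.0°, 0.3238·sin0.0°, -0.1147) = (0.3238, 0.0000, -0.1147)
arm 2 at φ=120.0°: e+L cos θ2 = 0.3532;  centre 2 = (-0.1766, 0.3059, -0.0518)
arm 3 at φ=240.0°: e+L cos θ3 = 0.2118;  centre 3 = (-0.1059, -0.1834, -0.1932)
eliminate P² terms by subtracting sphere 1 from 2 and 3
linear system: -1.0008x+0.6117y = 0.0094−0.1259z; -0.8594x+-0.3668y = -0.0359−-0.1569z
det = 0.8928;  x = 0.0207+-0.0558z,  y = 0.0492+-0.2971z
sphere 1 gives Az²+Bz+C=0 with A=1.0914, B=0.2340, C=-0.0950;  B²−4AC=0.4696;  roots -0.4212, 0.2068;  negative root z = -0.4212
x = 0.0442, y = 0.1744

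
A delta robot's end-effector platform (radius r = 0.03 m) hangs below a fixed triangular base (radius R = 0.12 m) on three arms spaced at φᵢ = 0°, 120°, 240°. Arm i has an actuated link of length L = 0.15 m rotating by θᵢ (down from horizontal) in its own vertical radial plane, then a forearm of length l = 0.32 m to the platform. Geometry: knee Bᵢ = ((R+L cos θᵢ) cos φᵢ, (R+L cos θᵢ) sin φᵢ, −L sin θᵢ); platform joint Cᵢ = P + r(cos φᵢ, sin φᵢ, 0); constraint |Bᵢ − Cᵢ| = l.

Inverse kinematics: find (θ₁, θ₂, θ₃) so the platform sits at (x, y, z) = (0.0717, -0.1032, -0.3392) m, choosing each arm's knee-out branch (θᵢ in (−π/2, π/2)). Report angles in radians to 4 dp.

φ1=0.0° → target in arm frame (0.0717, -0.1032)
  e−x'=0.0183;  (l²−L²−(e−x')²−y'²−z²)/2L = -0.1538
  √(A²+B²)=0.3397;  θ1 = -1.5169+2.0407 ≈ 0.5238
rotate P by −φ2: (-0.1252, -0.0105, -0.3392)
  A=0.2152, B=-0.3392, C=(l²−L²−A²−y'²−z²)/(2L)=-0.2720
  √(A²+B²)=0.4017;  θ2 = -1.0054+2.3145 ≈ 1.3091
φ3=240.0° → target in arm frame (0.0535, 0.1137)
  A=0.0365, B=-0.3392, C=(l²−L²−A²−y'²−z²)/(2L)=-0.1647
  γ=atan2(-0.3392,0.0365)=-1.4637;  ψ=arccos(-0.4828)=2.0747;  θ3=γ+ψ≈0.6110

θ₁ = 0.5238, θ₂ = 1.3091, θ₃ = 0.6110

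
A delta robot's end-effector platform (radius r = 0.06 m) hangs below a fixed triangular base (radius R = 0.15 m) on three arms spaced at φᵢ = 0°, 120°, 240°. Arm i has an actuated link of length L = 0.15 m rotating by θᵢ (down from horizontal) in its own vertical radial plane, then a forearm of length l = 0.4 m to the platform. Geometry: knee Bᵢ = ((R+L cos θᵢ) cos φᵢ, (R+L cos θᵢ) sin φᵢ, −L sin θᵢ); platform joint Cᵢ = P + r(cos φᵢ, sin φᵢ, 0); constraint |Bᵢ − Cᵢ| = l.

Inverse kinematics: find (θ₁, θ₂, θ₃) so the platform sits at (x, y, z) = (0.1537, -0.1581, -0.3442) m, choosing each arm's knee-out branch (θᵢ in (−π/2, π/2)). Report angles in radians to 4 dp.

θ₁ = -0.0874, θ₂ = 1.3091, θ₃ = 0.3491

rotate P by −φ1: (0.1537, -0.1581, -0.3442)
  A=-0.0637, B=-0.3442, C=(l²−L²−A²−y'²−z²)/(2L)=-0.0334
  θ1 = atan2(B,A) + arccos(C/0.3500) = -0.0874
φ2=120.0° → target in arm frame (-0.2138, -0.0541)
  A=0.3038, B=-0.3442, C=(l²−L²−A²−y'²−z²)/(2L)=-0.2539
  √(A²+B²)=0.4591;  θ2 = -0.8477+2.1569 ≈ 1.3091
arm 3 (φ=240.0°): x'=0.0601, y'=0.2122
  A=0.0299, B=-0.3442, C=(l²−L²−A²−y'²−z²)/(2L)=-0.0896
  √(A²+B²)=0.3455;  θ3 = -1.4841+1.8331 ≈ 0.3491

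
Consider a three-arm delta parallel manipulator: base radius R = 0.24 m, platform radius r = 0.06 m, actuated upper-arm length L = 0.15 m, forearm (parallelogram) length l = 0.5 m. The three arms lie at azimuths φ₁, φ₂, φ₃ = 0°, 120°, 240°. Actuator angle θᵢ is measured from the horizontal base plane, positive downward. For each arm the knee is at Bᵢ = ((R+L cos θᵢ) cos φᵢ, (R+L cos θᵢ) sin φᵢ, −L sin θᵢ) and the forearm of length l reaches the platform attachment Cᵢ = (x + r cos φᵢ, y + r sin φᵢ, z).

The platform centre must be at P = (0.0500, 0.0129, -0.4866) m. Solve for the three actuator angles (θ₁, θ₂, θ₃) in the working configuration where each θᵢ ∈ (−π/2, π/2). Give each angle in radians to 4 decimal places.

θ₁ = 0.4363, θ₂ = 0.6984, θ₃ = 0.7854

rotate P by −φ1: (0.0500, 0.0129, -0.4866)
  A=0.1300, B=-0.4866, C=(l²−L²−A²−y'²−z²)/(2L)=-0.0878
  γ=atan2(-0.4866,0.1300)=-1.3097;  ψ=arccos(-0.1744)=1.7461;  θ1=γ+ψ≈0.4363
φ2=120.0° → target in arm frame (-0.0138, -0.0498)
  A cos θ + B sin θ = C:  0.1938·cos θ + -0.4866·sin θ = -0.1644
  θ2 = atan2(B,A) + arccos(C/0.5238) = 0.6984
rotate P by −φ3: (-0.0362, 0.0369, -0.4866)
  e−x'=0.2162;  (l²−L²−(e−x')²−y'²−z²)/2L = -0.1912
  γ=atan2(-0.4866,0.2162)=-1.1527;  ψ=arccos(-0.3591)=1.9381;  θ3=γ+ψ≈0.7854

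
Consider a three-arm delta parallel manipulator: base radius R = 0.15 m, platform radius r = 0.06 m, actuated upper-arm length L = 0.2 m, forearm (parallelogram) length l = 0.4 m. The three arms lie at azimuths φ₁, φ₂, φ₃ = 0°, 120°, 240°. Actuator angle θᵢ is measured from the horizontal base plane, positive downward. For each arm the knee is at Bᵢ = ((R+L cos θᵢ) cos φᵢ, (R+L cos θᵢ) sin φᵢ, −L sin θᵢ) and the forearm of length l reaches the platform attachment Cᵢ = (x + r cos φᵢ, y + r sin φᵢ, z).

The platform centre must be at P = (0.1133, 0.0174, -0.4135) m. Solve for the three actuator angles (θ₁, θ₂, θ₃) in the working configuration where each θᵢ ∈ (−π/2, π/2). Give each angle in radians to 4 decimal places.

θ₁ = 0.2619, θ₂ = 0.7852, θ₃ = 0.8727

rotate P by −φ1: (0.1133, 0.0174, -0.4135)
  A cos θ + B sin θ = C:  -0.0233·cos θ + -0.4135·sin θ = -0.1296
  γ=atan2(-0.4135,-0.0233)=-1.6271;  ψ=arccos(-0.3129)=1.8890;  θ1=γ+ψ≈0.2619
φ2=120.0° → target in arm frame (-0.0416, -0.1068)
  A=0.1316, B=-0.4135, C=(l²−L²−A²−y'²−z²)/(2L)=-0.1993
  θ2 = atan2(B,A) + arccos(C/0.4339) = 0.7852
arm 3 (φ=240.0°): x'=-0.0717, y'=0.0894
  A cos θ + B sin θ = C:  0.1617·cos θ + -0.4135·sin θ = -0.2128
  √(A²+B²)=0.4440;  θ3 = -1.1980+2.0707 ≈ 0.8727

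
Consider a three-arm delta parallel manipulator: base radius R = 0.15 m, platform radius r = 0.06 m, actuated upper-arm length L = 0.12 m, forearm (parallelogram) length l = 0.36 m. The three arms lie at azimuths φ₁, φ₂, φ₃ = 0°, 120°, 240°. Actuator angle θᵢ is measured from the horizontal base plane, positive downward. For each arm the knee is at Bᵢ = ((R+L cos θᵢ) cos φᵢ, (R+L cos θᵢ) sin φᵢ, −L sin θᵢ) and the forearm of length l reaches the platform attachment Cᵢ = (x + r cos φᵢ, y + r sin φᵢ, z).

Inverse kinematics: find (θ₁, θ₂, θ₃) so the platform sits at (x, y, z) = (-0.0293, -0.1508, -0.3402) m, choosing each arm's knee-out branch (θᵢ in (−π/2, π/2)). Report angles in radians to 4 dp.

θ₁ = 0.7857, θ₂ = 1.1344, θ₃ = -0.0873

arm 1 (φ=0.0°): x'=-0.0293, y'=-0.1508
  A cos θ + B sin θ = C:  0.1193·cos θ + -0.3402·sin θ = -0.1563
  θ1 = atan2(B,A) + arccos(C/0.3605) = 0.7857
rotate P by −φ2: (-0.1159, 0.1008, -0.3402)
  e−x'=0.2059;  (l²−L²−(e−x')²−y'²−z²)/2L = -0.2213
  γ=atan2(-0.3402,0.2059)=-1.0264;  ψ=arccos(-0.5564)=2.1609;  θ2=γ+ψ≈1.1344
arm 3 (φ=240.0°): x'=0.1452, y'=0.0500
  e−x'=-0.0552;  (l²−L²−(e−x')²−y'²−z²)/2L = -0.0254
  θ3 = atan2(B,A) + arccos(C/0.3447) = -0.0873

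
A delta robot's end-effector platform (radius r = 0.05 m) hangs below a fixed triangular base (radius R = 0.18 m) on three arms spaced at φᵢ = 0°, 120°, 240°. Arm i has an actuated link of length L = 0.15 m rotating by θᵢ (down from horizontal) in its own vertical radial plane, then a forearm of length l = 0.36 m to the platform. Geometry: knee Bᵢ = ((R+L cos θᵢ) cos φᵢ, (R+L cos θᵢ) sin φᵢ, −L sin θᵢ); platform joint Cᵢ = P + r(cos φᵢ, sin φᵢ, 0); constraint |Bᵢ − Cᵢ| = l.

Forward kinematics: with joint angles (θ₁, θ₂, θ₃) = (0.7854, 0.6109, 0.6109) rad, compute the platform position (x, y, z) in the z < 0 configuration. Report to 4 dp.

φ1=0.0°: virtual centre (0.2361, 0.0000, -0.1061), radius l
arm 2 at φ=120.0°: ρ2 = 0.2529;  S2 = (-0.1264, 0.2190, -0.0860)
arm 3 at φ=240.0°: ρ3 = 0.2529;  S3 = (-0.1264, -0.2190, -0.0860)
subtract pairs → two planes through P
plane₁₂: -0.7250x+0.4380y+0.0401z = 0.0044
det = 0.6351;  x = -0.0060+0.0552z,  y = 0.0000+0.0000z
sphere 1 gives Az²+Bz+C=0 with A=1.0031, B=0.1854, C=-0.0597;  B²−4AC=0.2741;  roots -0.3534, 0.1685;  negative root z = -0.3534
x = -0.0255, y = 0.0000

(-0.0255, 0.0000, -0.3534)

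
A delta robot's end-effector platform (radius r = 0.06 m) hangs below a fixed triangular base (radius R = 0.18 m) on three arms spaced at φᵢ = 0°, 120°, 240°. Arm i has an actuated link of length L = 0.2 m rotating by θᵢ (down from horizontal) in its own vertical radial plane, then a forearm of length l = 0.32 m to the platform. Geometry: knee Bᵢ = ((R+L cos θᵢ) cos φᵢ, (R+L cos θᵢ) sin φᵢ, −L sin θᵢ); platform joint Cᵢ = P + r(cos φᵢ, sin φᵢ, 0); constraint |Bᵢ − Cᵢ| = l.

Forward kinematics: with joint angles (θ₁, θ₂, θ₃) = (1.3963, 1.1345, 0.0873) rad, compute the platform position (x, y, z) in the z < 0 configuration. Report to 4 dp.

(-0.1248, -0.1211, -0.2950)

S1 = (0.1547·cos0.0°, 0.1547·sin0.0°, -0.1970) = (0.1547, 0.0000, -0.1970)
φ2=120.0°: virtual centre (-0.1023, 0.1771, -0.1813), radius l
S3 = (0.3192·cos240.0°, 0.3192·sin240.0°, -0.0174) = (-0.1596, -0.2765, -0.0174)
|S₂|²−|S₁|² = 0.0120;  |S₃|²−|S₁|² = 0.0395
linear system: -0.5140x+0.3542y = 0.0120−0.0314z; -0.6287x+-0.5529y = 0.0395−0.3590z
Cramer: x(z) = -0.0406+0.2852z;  y(z) = -0.0252+0.3251z
into |P−S₁|² = l²: 1.1870z² + 0.2661z + -0.0248 = 0;  Δ = 0.1886;  z = -0.2950 or 0.0708 → z<0 root = -0.2950
x = -0.1248, y = -0.1211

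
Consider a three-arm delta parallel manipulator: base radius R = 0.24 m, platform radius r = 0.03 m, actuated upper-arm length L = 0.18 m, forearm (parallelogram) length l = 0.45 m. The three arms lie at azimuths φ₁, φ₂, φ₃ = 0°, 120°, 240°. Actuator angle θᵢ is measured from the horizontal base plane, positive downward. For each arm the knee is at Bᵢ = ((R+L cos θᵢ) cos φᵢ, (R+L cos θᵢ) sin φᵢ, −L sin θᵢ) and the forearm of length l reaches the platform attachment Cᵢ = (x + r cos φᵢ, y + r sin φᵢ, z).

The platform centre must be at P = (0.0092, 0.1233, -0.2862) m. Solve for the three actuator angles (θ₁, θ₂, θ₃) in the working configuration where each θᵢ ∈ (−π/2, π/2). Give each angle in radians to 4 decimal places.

θ₁ = 0.3493, θ₂ = -0.3491, θ₃ = 0.9595

arm 1 (φ=0.0°): x'=0.0092, y'=0.1233
  A cos θ + B sin θ = C:  0.2008·cos θ + -0.2862·sin θ = 0.0907
  θ1 = atan2(B,A) + arccos(C/0.3496) = 0.3493
arm 2 (φ=120.0°): x'=0.1022, y'=-0.0696
  A=0.1078, B=-0.2862, C=(l²−L²−A²−y'²−z²)/(2L)=0.1992
  √(A²+B²)=0.3058;  θ2 = -1.2105+0.8614 ≈ -0.3491
rotate P by −φ3: (-0.1114, -0.0537, -0.2862)
  A cos θ + B sin θ = C:  0.3214·cos θ + -0.2862·sin θ = -0.0499
  √(A²+B²)=0.4303;  θ3 = -0.7276+1.6871 ≈ 0.9595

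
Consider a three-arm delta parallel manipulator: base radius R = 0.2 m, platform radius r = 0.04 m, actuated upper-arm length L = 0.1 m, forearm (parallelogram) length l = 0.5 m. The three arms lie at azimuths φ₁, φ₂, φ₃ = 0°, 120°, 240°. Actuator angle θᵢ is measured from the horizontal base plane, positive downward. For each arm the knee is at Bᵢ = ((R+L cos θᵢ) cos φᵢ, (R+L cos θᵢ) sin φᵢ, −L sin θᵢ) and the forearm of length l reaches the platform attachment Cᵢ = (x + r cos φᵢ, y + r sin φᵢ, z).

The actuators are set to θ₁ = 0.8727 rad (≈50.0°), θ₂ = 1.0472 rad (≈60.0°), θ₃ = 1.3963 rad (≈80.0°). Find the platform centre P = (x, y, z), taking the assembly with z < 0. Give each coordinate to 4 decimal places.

(0.0437, 0.0369, -0.5414)

arm 1 at φ=0.0°: (R−r)+L cos θ1 = 0.2243;  centre 1 = (0.2243, 0.0000, -0.0766)
arm 2 at φ=120.0°: (R−r)+L cos θ2 = 0.2100;  centre 2 = (-0.1050, 0.1819, -0.0866)
centre 3 = (0.1774·cos240.0°, 0.1774·sin240.0°, -0.0985) = (-0.0887, -0.1536, -0.0985)
eliminate P² terms by subtracting sphere 1 from 2 and 3
linear system: -0.6586x+0.3637y = -0.0046−-0.0200z; -0.6259x+-0.3072y = -0.0150−-0.0437z
Cramer: x(z) = 0.0160-0.0513z;  y(z) = 0.0163-0.0379z
into |P−centre ₁|² = l²: 1.0041z² + 0.1733z + -0.2005 = 0;  Δ = 0.8352;  z = -0.5414 or 0.3688 → z<0 root = -0.5414
x = 0.0437, y = 0.0369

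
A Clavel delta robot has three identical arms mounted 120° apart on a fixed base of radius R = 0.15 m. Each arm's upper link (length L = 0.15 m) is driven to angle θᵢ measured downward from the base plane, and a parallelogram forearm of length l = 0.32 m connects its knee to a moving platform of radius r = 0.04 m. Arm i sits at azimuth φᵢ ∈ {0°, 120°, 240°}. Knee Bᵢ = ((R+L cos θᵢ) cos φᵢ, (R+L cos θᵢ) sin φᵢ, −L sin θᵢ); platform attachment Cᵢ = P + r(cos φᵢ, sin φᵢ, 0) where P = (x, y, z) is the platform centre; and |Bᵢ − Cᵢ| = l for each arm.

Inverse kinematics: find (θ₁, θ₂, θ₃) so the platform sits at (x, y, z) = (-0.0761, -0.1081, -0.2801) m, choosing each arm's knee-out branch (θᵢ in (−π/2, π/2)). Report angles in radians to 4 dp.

φ1=0.0° → target in arm frame (-0.0761, -0.1081)
  A=0.1861, B=-0.2801, C=(l²−L²−A²−y'²−z²)/(2L)=-0.1496
  γ=atan2(-0.2801,0.1861)=-0.9844;  ψ=arccos(-0.4448)=2.0318;  θ1=γ+ψ≈1.0474
φ2=120.0° → target in arm frame (-0.0556, 0.1200)
  e−x'=0.1656;  (l²−L²−(e−x')²−y'²−z²)/2L = -0.1345
  γ=atan2(-0.2801,0.1656)=-1.0369;  ψ=arccos(-0.4134)=1.9970;  θ2=γ+ψ≈0.9601
rotate P by −φ3: (0.1317, -0.0119, -0.2801)
  A=-0.0217, B=-0.2801, C=(l²−L²−A²−y'²−z²)/(2L)=0.0028
  √(A²+B²)=0.2809;  θ3 = -1.6480+1.5609 ≈ -0.0871

θ₁ = 1.0474, θ₂ = 0.9601, θ₃ = -0.0871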